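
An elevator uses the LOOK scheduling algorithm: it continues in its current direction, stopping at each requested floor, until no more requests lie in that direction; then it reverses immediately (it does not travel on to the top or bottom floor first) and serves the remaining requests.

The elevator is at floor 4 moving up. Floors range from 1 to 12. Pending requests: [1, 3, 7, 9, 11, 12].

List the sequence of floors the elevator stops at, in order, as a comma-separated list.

Answer: 7, 9, 11, 12, 3, 1

Derivation:
Current: 4, moving UP
Serve above first (ascending): [7, 9, 11, 12]
Then reverse, serve below (descending): [3, 1]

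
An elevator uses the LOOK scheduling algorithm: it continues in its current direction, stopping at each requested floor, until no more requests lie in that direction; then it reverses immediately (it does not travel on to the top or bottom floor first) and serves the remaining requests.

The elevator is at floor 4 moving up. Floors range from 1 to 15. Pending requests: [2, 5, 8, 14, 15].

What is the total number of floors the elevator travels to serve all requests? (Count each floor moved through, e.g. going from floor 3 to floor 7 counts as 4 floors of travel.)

Start at floor 4 moving up, LOOK stop order: [5, 8, 14, 15, 2]
  4 → 5: |5-4| = 1, total = 1
  5 → 8: |8-5| = 3, total = 4
  8 → 14: |14-8| = 6, total = 10
  14 → 15: |15-14| = 1, total = 11
  15 → 2: |2-15| = 13, total = 24

Answer: 24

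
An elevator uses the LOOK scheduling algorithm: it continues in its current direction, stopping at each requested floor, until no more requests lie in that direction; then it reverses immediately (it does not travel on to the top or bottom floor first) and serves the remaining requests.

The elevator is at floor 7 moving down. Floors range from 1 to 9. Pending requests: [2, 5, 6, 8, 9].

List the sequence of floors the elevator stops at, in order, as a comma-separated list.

Answer: 6, 5, 2, 8, 9

Derivation:
Current: 7, moving DOWN
Serve below first (descending): [6, 5, 2]
Then reverse, serve above (ascending): [8, 9]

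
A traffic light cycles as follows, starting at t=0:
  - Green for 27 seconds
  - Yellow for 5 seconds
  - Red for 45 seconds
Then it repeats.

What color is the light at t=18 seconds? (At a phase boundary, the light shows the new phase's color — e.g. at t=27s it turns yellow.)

Cycle length = 27 + 5 + 45 = 77s
t = 18, phase_t = 18 mod 77 = 18
18 < 27 (green end) → GREEN

Answer: green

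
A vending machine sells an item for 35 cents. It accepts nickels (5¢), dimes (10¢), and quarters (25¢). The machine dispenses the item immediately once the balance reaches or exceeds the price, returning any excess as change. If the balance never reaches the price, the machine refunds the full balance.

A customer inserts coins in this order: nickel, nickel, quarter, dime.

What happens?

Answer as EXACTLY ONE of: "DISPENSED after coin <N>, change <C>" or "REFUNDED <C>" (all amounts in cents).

Answer: DISPENSED after coin 3, change 0

Derivation:
Price: 35¢
Coin 1 (nickel, 5¢): balance = 5¢
Coin 2 (nickel, 5¢): balance = 10¢
Coin 3 (quarter, 25¢): balance = 35¢
  → balance >= price → DISPENSE, change = 35 - 35 = 0¢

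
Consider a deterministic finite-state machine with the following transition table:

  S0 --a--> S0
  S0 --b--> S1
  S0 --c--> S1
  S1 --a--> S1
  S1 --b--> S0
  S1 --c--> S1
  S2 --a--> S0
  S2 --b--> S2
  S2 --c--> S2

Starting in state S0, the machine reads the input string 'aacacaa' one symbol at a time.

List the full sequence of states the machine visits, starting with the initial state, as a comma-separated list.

Start: S0
  read 'a': S0 --a--> S0
  read 'a': S0 --a--> S0
  read 'c': S0 --c--> S1
  read 'a': S1 --a--> S1
  read 'c': S1 --c--> S1
  read 'a': S1 --a--> S1
  read 'a': S1 --a--> S1

Answer: S0, S0, S0, S1, S1, S1, S1, S1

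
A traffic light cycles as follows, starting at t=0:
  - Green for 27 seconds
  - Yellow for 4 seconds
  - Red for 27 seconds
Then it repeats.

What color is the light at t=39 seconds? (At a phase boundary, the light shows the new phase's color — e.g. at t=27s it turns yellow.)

Cycle length = 27 + 4 + 27 = 58s
t = 39, phase_t = 39 mod 58 = 39
39 >= 31 → RED

Answer: red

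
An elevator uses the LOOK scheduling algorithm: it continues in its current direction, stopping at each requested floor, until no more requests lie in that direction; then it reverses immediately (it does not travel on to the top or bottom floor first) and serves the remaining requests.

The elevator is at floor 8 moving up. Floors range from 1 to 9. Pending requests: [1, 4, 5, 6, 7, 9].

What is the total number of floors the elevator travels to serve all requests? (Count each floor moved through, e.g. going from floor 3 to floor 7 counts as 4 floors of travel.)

Answer: 9

Derivation:
Start at floor 8 moving up, LOOK stop order: [9, 7, 6, 5, 4, 1]
  8 → 9: |9-8| = 1, total = 1
  9 → 7: |7-9| = 2, total = 3
  7 → 6: |6-7| = 1, total = 4
  6 → 5: |5-6| = 1, total = 5
  5 → 4: |4-5| = 1, total = 6
  4 → 1: |1-4| = 3, total = 9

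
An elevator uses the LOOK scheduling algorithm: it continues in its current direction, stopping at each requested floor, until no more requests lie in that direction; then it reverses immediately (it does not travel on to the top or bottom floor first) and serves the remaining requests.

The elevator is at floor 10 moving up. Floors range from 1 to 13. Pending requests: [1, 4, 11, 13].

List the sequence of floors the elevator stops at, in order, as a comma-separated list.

Current: 10, moving UP
Serve above first (ascending): [11, 13]
Then reverse, serve below (descending): [4, 1]

Answer: 11, 13, 4, 1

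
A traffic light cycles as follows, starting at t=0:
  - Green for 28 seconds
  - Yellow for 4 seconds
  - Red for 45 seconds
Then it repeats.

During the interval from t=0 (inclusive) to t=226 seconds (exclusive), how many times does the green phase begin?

Answer: 3

Derivation:
Cycle = 28+4+45 = 77s
green phase starts at t = k*77 + 0 for k=0,1,2,...
Need k*77+0 < 226 → k < 2.935
k ∈ {0, ..., 2} → 3 starts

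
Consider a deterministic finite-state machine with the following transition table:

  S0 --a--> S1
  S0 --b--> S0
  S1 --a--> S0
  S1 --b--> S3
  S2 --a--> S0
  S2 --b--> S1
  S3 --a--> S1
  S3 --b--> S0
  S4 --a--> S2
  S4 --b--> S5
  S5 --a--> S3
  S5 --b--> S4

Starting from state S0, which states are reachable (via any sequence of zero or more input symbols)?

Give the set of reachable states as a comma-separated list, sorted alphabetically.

Answer: S0, S1, S3

Derivation:
BFS from S0:
  visit S0: S0--a-->S1 (new), S0--b-->S0 (seen)
  visit S1: S1--a-->S0 (seen), S1--b-->S3 (new)
  visit S3: S3--a-->S1 (seen), S3--b-->S0 (seen)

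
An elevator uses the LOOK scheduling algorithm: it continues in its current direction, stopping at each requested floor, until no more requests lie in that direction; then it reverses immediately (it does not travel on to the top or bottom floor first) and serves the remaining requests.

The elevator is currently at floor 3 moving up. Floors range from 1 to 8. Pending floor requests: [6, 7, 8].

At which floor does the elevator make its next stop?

Answer: 6

Derivation:
Current floor: 3, direction: up
Requests above: [6, 7, 8]
Requests below: []
Moving up and requests lie above → nearest above is min([6, 7, 8]) = 6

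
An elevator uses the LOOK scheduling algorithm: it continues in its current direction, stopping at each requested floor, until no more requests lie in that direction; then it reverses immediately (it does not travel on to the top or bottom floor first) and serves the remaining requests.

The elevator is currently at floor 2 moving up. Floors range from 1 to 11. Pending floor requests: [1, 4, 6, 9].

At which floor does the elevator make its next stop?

Answer: 4

Derivation:
Current floor: 2, direction: up
Requests above: [4, 6, 9]
Requests below: [1]
Moving up and requests lie above → nearest above is min([4, 6, 9]) = 4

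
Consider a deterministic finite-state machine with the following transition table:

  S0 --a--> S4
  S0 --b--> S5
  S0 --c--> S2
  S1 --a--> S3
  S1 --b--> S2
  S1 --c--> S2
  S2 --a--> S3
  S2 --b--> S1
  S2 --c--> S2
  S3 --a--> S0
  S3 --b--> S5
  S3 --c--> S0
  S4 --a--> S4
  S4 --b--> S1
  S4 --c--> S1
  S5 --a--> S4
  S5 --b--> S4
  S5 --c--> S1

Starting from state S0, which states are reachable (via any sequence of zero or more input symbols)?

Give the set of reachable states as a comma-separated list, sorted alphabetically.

Answer: S0, S1, S2, S3, S4, S5

Derivation:
BFS from S0:
  visit S0: S0--a-->S4 (new), S0--b-->S5 (new), S0--c-->S2 (new)
  visit S4: S4--a-->S4 (seen), S4--b-->S1 (new), S4--c-->S1 (seen)
  visit S5: S5--a-->S4 (seen), S5--b-->S4 (seen), S5--c-->S1 (seen)
  visit S2: S2--a-->S3 (new), S2--b-->S1 (seen), S2--c-->S2 (seen)
  visit S1: S1--a-->S3 (seen), S1--b-->S2 (seen), S1--c-->S2 (seen)
  visit S3: S3--a-->S0 (seen), S3--b-->S5 (seen), S3--c-->S0 (seen)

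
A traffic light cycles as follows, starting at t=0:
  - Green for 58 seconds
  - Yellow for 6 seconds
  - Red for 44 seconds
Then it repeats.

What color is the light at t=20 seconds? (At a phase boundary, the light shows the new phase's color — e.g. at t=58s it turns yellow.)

Cycle length = 58 + 6 + 44 = 108s
t = 20, phase_t = 20 mod 108 = 20
20 < 58 (green end) → GREEN

Answer: green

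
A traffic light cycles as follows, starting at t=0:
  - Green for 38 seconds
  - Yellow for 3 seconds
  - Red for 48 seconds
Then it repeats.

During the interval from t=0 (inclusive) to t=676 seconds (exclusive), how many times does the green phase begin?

Cycle = 38+3+48 = 89s
green phase starts at t = k*89 + 0 for k=0,1,2,...
Need k*89+0 < 676 → k < 7.596
k ∈ {0, ..., 7} → 8 starts

Answer: 8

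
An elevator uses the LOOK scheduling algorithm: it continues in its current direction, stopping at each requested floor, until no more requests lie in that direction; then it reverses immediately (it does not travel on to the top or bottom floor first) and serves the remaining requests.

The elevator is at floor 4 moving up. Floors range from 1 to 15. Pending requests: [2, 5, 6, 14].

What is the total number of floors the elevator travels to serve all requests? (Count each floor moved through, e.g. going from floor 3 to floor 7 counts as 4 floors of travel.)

Answer: 22

Derivation:
Start at floor 4 moving up, LOOK stop order: [5, 6, 14, 2]
  4 → 5: |5-4| = 1, total = 1
  5 → 6: |6-5| = 1, total = 2
  6 → 14: |14-6| = 8, total = 10
  14 → 2: |2-14| = 12, total = 22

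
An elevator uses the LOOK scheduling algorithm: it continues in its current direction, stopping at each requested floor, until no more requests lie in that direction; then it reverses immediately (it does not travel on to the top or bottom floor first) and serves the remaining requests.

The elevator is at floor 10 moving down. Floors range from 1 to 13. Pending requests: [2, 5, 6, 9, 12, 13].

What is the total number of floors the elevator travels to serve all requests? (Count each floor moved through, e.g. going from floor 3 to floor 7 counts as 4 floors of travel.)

Start at floor 10 moving down, LOOK stop order: [9, 6, 5, 2, 12, 13]
  10 → 9: |9-10| = 1, total = 1
  9 → 6: |6-9| = 3, total = 4
  6 → 5: |5-6| = 1, total = 5
  5 → 2: |2-5| = 3, total = 8
  2 → 12: |12-2| = 10, total = 18
  12 → 13: |13-12| = 1, total = 19

Answer: 19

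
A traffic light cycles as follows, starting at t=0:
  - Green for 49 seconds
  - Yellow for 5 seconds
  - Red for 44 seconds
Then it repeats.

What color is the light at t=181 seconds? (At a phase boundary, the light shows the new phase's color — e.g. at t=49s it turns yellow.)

Answer: red

Derivation:
Cycle length = 49 + 5 + 44 = 98s
t = 181, phase_t = 181 mod 98 = 83
83 >= 54 → RED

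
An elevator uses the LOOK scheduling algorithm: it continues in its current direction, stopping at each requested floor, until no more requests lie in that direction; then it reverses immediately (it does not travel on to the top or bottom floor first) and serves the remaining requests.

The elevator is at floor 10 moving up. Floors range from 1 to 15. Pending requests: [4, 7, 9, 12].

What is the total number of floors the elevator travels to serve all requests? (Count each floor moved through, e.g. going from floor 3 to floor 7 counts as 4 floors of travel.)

Answer: 10

Derivation:
Start at floor 10 moving up, LOOK stop order: [12, 9, 7, 4]
  10 → 12: |12-10| = 2, total = 2
  12 → 9: |9-12| = 3, total = 5
  9 → 7: |7-9| = 2, total = 7
  7 → 4: |4-7| = 3, total = 10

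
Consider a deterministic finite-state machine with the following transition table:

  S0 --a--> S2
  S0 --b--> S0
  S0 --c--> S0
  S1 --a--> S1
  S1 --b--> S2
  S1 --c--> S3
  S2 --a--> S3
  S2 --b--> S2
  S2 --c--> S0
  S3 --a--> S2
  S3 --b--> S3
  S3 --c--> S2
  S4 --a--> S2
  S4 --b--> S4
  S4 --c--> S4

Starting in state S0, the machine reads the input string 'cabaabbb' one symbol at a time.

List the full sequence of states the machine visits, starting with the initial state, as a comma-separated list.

Start: S0
  read 'c': S0 --c--> S0
  read 'a': S0 --a--> S2
  read 'b': S2 --b--> S2
  read 'a': S2 --a--> S3
  read 'a': S3 --a--> S2
  read 'b': S2 --b--> S2
  read 'b': S2 --b--> S2
  read 'b': S2 --b--> S2

Answer: S0, S0, S2, S2, S3, S2, S2, S2, S2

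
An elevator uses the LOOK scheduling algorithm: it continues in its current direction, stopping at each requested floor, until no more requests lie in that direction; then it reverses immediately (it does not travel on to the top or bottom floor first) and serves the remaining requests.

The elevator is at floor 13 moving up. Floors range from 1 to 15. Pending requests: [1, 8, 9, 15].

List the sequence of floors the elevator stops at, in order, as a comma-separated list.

Current: 13, moving UP
Serve above first (ascending): [15]
Then reverse, serve below (descending): [9, 8, 1]

Answer: 15, 9, 8, 1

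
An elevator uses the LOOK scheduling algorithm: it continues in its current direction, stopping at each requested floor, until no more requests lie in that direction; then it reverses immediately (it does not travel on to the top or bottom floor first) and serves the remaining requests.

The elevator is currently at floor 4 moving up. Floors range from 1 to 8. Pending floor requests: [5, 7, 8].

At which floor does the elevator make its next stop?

Answer: 5

Derivation:
Current floor: 4, direction: up
Requests above: [5, 7, 8]
Requests below: []
Moving up and requests lie above → nearest above is min([5, 7, 8]) = 5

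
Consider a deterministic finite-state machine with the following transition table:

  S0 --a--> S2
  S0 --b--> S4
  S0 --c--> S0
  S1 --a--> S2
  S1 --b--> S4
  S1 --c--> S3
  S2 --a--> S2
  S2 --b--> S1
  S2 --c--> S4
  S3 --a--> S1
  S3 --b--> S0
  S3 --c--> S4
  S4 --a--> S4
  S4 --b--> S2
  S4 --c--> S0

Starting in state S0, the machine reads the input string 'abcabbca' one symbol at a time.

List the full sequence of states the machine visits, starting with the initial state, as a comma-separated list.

Answer: S0, S2, S1, S3, S1, S4, S2, S4, S4

Derivation:
Start: S0
  read 'a': S0 --a--> S2
  read 'b': S2 --b--> S1
  read 'c': S1 --c--> S3
  read 'a': S3 --a--> S1
  read 'b': S1 --b--> S4
  read 'b': S4 --b--> S2
  read 'c': S2 --c--> S4
  read 'a': S4 --a--> S4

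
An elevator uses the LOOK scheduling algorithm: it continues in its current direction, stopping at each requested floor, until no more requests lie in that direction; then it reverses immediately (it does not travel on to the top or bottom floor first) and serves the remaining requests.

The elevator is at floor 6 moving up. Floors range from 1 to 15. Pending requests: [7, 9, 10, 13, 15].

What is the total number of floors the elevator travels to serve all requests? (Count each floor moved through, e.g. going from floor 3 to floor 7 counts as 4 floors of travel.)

Answer: 9

Derivation:
Start at floor 6 moving up, LOOK stop order: [7, 9, 10, 13, 15]
  6 → 7: |7-6| = 1, total = 1
  7 → 9: |9-7| = 2, total = 3
  9 → 10: |10-9| = 1, total = 4
  10 → 13: |13-10| = 3, total = 7
  13 → 15: |15-13| = 2, total = 9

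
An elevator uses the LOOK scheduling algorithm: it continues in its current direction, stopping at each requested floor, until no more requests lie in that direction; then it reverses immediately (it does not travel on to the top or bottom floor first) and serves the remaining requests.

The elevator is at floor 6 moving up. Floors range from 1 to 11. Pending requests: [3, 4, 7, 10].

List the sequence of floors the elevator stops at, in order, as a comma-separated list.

Answer: 7, 10, 4, 3

Derivation:
Current: 6, moving UP
Serve above first (ascending): [7, 10]
Then reverse, serve below (descending): [4, 3]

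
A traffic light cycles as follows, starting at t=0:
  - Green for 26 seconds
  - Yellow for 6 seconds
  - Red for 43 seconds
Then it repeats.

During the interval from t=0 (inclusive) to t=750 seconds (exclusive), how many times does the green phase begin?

Cycle = 26+6+43 = 75s
green phase starts at t = k*75 + 0 for k=0,1,2,...
Need k*75+0 < 750 → k < 10.000
k ∈ {0, ..., 9} → 10 starts

Answer: 10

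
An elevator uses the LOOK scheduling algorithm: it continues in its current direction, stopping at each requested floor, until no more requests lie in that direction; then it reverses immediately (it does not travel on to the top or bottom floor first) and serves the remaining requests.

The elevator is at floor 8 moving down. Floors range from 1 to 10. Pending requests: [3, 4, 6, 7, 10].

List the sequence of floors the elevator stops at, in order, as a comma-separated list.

Answer: 7, 6, 4, 3, 10

Derivation:
Current: 8, moving DOWN
Serve below first (descending): [7, 6, 4, 3]
Then reverse, serve above (ascending): [10]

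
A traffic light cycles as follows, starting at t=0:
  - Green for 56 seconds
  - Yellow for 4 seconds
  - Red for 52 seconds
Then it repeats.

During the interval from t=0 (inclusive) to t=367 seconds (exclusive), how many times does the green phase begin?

Cycle = 56+4+52 = 112s
green phase starts at t = k*112 + 0 for k=0,1,2,...
Need k*112+0 < 367 → k < 3.277
k ∈ {0, ..., 3} → 4 starts

Answer: 4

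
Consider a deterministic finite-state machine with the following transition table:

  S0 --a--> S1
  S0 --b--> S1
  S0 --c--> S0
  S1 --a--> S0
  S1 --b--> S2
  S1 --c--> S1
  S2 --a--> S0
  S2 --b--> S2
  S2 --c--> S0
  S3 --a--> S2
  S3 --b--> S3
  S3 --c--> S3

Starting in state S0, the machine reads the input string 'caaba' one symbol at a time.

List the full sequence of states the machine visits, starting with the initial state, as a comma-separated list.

Start: S0
  read 'c': S0 --c--> S0
  read 'a': S0 --a--> S1
  read 'a': S1 --a--> S0
  read 'b': S0 --b--> S1
  read 'a': S1 --a--> S0

Answer: S0, S0, S1, S0, S1, S0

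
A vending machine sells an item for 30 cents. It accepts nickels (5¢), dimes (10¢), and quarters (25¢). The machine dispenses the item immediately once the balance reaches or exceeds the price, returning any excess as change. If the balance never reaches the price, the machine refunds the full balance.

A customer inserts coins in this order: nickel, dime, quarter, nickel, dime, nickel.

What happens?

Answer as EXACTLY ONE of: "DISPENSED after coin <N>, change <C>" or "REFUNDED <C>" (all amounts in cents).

Price: 30¢
Coin 1 (nickel, 5¢): balance = 5¢
Coin 2 (dime, 10¢): balance = 15¢
Coin 3 (quarter, 25¢): balance = 40¢
  → balance >= price → DISPENSE, change = 40 - 30 = 10¢

Answer: DISPENSED after coin 3, change 10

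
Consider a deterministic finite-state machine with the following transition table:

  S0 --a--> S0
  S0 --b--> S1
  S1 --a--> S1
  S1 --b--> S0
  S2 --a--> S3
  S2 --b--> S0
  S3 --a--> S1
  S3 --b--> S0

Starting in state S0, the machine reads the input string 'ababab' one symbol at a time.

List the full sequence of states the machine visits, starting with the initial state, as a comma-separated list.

Start: S0
  read 'a': S0 --a--> S0
  read 'b': S0 --b--> S1
  read 'a': S1 --a--> S1
  read 'b': S1 --b--> S0
  read 'a': S0 --a--> S0
  read 'b': S0 --b--> S1

Answer: S0, S0, S1, S1, S0, S0, S1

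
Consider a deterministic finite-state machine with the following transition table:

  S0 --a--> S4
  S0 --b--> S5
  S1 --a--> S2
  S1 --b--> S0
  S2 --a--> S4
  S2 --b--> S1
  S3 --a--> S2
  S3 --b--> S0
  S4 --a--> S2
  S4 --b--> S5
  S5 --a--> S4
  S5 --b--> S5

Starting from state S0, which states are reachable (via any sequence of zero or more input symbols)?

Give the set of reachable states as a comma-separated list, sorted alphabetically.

BFS from S0:
  visit S0: S0--a-->S4 (new), S0--b-->S5 (new)
  visit S4: S4--a-->S2 (new), S4--b-->S5 (seen)
  visit S5: S5--a-->S4 (seen), S5--b-->S5 (seen)
  visit S2: S2--a-->S4 (seen), S2--b-->S1 (new)
  visit S1: S1--a-->S2 (seen), S1--b-->S0 (seen)

Answer: S0, S1, S2, S4, S5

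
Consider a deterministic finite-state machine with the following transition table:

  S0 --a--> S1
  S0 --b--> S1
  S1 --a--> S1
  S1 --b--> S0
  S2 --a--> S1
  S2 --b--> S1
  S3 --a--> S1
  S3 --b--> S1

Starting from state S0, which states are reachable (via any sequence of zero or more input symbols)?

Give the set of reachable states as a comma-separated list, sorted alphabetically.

Answer: S0, S1

Derivation:
BFS from S0:
  visit S0: S0--a-->S1 (new), S0--b-->S1 (seen)
  visit S1: S1--a-->S1 (seen), S1--b-->S0 (seen)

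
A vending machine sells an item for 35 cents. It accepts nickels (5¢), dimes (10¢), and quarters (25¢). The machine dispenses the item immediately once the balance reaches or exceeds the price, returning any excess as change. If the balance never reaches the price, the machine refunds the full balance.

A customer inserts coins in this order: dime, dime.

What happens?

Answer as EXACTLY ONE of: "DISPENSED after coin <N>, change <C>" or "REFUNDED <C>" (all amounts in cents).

Answer: REFUNDED 20

Derivation:
Price: 35¢
Coin 1 (dime, 10¢): balance = 10¢
Coin 2 (dime, 10¢): balance = 20¢
All coins inserted, balance 20¢ < price 35¢ → REFUND 20¢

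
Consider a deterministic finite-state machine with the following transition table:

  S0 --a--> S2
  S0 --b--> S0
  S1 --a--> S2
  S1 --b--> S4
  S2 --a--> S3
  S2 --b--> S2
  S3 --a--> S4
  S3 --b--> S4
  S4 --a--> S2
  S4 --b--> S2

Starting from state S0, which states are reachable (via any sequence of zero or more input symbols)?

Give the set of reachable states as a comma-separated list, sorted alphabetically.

Answer: S0, S2, S3, S4

Derivation:
BFS from S0:
  visit S0: S0--a-->S2 (new), S0--b-->S0 (seen)
  visit S2: S2--a-->S3 (new), S2--b-->S2 (seen)
  visit S3: S3--a-->S4 (new), S3--b-->S4 (seen)
  visit S4: S4--a-->S2 (seen), S4--b-->S2 (seen)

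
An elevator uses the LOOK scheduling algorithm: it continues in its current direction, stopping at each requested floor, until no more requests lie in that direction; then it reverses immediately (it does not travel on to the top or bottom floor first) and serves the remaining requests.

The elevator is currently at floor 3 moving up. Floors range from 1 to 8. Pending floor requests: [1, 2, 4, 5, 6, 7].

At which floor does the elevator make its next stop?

Answer: 4

Derivation:
Current floor: 3, direction: up
Requests above: [4, 5, 6, 7]
Requests below: [1, 2]
Moving up and requests lie above → nearest above is min([4, 5, 6, 7]) = 4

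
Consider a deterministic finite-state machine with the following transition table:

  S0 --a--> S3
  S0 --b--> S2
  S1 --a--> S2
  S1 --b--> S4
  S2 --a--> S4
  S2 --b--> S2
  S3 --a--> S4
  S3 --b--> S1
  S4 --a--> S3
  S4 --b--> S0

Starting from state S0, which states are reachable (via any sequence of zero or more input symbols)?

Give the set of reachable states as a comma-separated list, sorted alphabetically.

Answer: S0, S1, S2, S3, S4

Derivation:
BFS from S0:
  visit S0: S0--a-->S3 (new), S0--b-->S2 (new)
  visit S3: S3--a-->S4 (new), S3--b-->S1 (new)
  visit S2: S2--a-->S4 (seen), S2--b-->S2 (seen)
  visit S4: S4--a-->S3 (seen), S4--b-->S0 (seen)
  visit S1: S1--a-->S2 (seen), S1--b-->S4 (seen)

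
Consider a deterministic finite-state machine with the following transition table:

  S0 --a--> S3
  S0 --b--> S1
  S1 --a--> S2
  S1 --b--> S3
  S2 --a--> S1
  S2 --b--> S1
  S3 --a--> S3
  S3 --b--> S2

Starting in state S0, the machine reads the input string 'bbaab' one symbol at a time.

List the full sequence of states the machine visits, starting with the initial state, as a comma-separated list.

Answer: S0, S1, S3, S3, S3, S2

Derivation:
Start: S0
  read 'b': S0 --b--> S1
  read 'b': S1 --b--> S3
  read 'a': S3 --a--> S3
  read 'a': S3 --a--> S3
  read 'b': S3 --b--> S2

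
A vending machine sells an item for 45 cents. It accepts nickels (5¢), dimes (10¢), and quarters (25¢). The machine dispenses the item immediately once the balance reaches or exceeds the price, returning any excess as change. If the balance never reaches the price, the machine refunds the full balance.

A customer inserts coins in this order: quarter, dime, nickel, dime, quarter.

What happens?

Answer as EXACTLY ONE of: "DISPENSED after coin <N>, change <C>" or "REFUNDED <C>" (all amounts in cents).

Answer: DISPENSED after coin 4, change 5

Derivation:
Price: 45¢
Coin 1 (quarter, 25¢): balance = 25¢
Coin 2 (dime, 10¢): balance = 35¢
Coin 3 (nickel, 5¢): balance = 40¢
Coin 4 (dime, 10¢): balance = 50¢
  → balance >= price → DISPENSE, change = 50 - 45 = 5¢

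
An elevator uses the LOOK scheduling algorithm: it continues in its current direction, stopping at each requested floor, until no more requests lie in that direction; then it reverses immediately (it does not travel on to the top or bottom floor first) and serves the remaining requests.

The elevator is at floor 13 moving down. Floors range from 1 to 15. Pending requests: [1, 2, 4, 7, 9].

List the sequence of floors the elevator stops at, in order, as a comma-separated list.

Answer: 9, 7, 4, 2, 1

Derivation:
Current: 13, moving DOWN
Serve below first (descending): [9, 7, 4, 2, 1]
Then reverse, serve above (ascending): []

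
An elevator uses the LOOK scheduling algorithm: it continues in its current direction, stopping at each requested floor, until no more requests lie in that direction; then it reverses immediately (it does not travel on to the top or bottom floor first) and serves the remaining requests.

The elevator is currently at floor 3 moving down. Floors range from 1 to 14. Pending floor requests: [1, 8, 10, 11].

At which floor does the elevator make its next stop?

Answer: 1

Derivation:
Current floor: 3, direction: down
Requests above: [8, 10, 11]
Requests below: [1]
Moving down and requests lie below → nearest below is max([1]) = 1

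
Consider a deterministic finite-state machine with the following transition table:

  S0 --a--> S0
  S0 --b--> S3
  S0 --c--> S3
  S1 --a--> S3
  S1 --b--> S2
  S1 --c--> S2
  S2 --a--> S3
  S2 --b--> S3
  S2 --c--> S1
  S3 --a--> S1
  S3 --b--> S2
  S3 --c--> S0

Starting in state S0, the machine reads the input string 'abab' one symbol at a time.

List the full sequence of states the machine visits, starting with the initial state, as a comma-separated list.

Start: S0
  read 'a': S0 --a--> S0
  read 'b': S0 --b--> S3
  read 'a': S3 --a--> S1
  read 'b': S1 --b--> S2

Answer: S0, S0, S3, S1, S2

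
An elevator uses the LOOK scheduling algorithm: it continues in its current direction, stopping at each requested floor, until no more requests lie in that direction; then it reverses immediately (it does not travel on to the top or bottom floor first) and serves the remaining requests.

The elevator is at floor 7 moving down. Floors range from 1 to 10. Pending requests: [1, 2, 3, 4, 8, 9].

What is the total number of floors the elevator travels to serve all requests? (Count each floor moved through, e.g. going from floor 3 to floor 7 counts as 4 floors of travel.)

Start at floor 7 moving down, LOOK stop order: [4, 3, 2, 1, 8, 9]
  7 → 4: |4-7| = 3, total = 3
  4 → 3: |3-4| = 1, total = 4
  3 → 2: |2-3| = 1, total = 5
  2 → 1: |1-2| = 1, total = 6
  1 → 8: |8-1| = 7, total = 13
  8 → 9: |9-8| = 1, total = 14

Answer: 14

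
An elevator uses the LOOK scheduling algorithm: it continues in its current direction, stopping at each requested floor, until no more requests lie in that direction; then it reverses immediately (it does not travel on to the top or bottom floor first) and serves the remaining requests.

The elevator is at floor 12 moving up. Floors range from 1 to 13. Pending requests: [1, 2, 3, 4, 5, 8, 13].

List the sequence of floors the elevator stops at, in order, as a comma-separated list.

Answer: 13, 8, 5, 4, 3, 2, 1

Derivation:
Current: 12, moving UP
Serve above first (ascending): [13]
Then reverse, serve below (descending): [8, 5, 4, 3, 2, 1]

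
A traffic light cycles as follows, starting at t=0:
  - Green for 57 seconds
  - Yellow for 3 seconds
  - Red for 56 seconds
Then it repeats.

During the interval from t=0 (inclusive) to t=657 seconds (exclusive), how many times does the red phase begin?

Answer: 6

Derivation:
Cycle = 57+3+56 = 116s
red phase starts at t = k*116 + 60 for k=0,1,2,...
Need k*116+60 < 657 → k < 5.147
k ∈ {0, ..., 5} → 6 starts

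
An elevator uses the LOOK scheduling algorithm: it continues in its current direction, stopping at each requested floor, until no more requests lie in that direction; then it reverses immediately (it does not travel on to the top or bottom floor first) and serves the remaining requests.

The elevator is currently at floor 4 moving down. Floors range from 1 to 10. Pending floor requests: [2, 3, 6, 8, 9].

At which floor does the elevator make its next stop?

Current floor: 4, direction: down
Requests above: [6, 8, 9]
Requests below: [2, 3]
Moving down and requests lie below → nearest below is max([2, 3]) = 3

Answer: 3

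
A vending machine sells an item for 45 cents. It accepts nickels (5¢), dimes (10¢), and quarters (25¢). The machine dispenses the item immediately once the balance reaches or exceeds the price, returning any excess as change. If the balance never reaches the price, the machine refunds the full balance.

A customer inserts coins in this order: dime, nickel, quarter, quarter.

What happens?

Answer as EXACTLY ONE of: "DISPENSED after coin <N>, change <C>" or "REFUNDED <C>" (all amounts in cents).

Price: 45¢
Coin 1 (dime, 10¢): balance = 10¢
Coin 2 (nickel, 5¢): balance = 15¢
Coin 3 (quarter, 25¢): balance = 40¢
Coin 4 (quarter, 25¢): balance = 65¢
  → balance >= price → DISPENSE, change = 65 - 45 = 20¢

Answer: DISPENSED after coin 4, change 20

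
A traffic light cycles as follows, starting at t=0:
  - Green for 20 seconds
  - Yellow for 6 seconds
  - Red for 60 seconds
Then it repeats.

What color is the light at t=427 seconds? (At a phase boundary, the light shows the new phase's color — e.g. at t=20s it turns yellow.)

Answer: red

Derivation:
Cycle length = 20 + 6 + 60 = 86s
t = 427, phase_t = 427 mod 86 = 83
83 >= 26 → RED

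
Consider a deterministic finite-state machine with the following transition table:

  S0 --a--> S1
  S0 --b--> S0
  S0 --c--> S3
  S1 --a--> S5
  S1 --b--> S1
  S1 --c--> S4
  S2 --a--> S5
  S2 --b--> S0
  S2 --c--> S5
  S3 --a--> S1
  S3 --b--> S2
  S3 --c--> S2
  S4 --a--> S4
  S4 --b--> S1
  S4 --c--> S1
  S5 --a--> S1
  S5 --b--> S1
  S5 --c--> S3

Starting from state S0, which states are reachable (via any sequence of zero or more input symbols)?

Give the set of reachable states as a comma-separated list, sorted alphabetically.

Answer: S0, S1, S2, S3, S4, S5

Derivation:
BFS from S0:
  visit S0: S0--a-->S1 (new), S0--b-->S0 (seen), S0--c-->S3 (new)
  visit S1: S1--a-->S5 (new), S1--b-->S1 (seen), S1--c-->S4 (new)
  visit S3: S3--a-->S1 (seen), S3--b-->S2 (new), S3--c-->S2 (seen)
  visit S5: S5--a-->S1 (seen), S5--b-->S1 (seen), S5--c-->S3 (seen)
  visit S4: S4--a-->S4 (seen), S4--b-->S1 (seen), S4--c-->S1 (seen)
  visit S2: S2--a-->S5 (seen), S2--b-->S0 (seen), S2--c-->S5 (seen)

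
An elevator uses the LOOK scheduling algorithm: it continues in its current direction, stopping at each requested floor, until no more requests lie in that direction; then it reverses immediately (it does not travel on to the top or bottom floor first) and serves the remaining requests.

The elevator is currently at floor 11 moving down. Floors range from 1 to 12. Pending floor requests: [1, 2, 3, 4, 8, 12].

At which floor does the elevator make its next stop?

Answer: 8

Derivation:
Current floor: 11, direction: down
Requests above: [12]
Requests below: [1, 2, 3, 4, 8]
Moving down and requests lie below → nearest below is max([1, 2, 3, 4, 8]) = 8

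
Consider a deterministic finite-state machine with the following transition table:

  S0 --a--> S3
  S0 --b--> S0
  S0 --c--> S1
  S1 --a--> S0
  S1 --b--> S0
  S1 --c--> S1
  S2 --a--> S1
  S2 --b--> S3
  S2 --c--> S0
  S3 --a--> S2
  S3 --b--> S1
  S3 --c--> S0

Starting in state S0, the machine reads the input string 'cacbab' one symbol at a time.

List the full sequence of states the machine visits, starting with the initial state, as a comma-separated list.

Answer: S0, S1, S0, S1, S0, S3, S1

Derivation:
Start: S0
  read 'c': S0 --c--> S1
  read 'a': S1 --a--> S0
  read 'c': S0 --c--> S1
  read 'b': S1 --b--> S0
  read 'a': S0 --a--> S3
  read 'b': S3 --b--> S1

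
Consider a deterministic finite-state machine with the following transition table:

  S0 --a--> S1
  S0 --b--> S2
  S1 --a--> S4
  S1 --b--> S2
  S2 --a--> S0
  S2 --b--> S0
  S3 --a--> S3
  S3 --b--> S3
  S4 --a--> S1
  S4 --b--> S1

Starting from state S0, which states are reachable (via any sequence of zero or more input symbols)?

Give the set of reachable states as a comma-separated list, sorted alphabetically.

BFS from S0:
  visit S0: S0--a-->S1 (new), S0--b-->S2 (new)
  visit S1: S1--a-->S4 (new), S1--b-->S2 (seen)
  visit S2: S2--a-->S0 (seen), S2--b-->S0 (seen)
  visit S4: S4--a-->S1 (seen), S4--b-->S1 (seen)

Answer: S0, S1, S2, S4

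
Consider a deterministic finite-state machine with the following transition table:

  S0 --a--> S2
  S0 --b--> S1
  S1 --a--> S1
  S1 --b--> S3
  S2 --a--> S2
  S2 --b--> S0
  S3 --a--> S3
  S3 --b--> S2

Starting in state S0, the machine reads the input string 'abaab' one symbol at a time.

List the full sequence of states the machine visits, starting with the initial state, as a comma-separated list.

Answer: S0, S2, S0, S2, S2, S0

Derivation:
Start: S0
  read 'a': S0 --a--> S2
  read 'b': S2 --b--> S0
  read 'a': S0 --a--> S2
  read 'a': S2 --a--> S2
  read 'b': S2 --b--> S0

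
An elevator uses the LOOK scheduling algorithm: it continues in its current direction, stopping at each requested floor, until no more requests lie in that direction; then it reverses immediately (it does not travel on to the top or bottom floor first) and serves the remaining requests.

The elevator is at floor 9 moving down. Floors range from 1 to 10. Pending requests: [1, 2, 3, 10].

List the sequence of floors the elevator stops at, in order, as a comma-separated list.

Current: 9, moving DOWN
Serve below first (descending): [3, 2, 1]
Then reverse, serve above (ascending): [10]

Answer: 3, 2, 1, 10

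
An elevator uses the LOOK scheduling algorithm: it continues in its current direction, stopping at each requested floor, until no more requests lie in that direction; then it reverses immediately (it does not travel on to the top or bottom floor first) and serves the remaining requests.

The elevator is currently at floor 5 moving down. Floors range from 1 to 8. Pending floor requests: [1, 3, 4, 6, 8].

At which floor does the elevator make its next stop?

Answer: 4

Derivation:
Current floor: 5, direction: down
Requests above: [6, 8]
Requests below: [1, 3, 4]
Moving down and requests lie below → nearest below is max([1, 3, 4]) = 4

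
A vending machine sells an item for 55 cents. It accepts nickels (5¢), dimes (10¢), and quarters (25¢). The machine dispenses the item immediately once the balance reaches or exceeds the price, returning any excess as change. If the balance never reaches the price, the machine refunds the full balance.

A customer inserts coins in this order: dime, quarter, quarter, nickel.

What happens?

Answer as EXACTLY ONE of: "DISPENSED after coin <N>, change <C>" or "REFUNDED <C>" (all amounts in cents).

Price: 55¢
Coin 1 (dime, 10¢): balance = 10¢
Coin 2 (quarter, 25¢): balance = 35¢
Coin 3 (quarter, 25¢): balance = 60¢
  → balance >= price → DISPENSE, change = 60 - 55 = 5¢

Answer: DISPENSED after coin 3, change 5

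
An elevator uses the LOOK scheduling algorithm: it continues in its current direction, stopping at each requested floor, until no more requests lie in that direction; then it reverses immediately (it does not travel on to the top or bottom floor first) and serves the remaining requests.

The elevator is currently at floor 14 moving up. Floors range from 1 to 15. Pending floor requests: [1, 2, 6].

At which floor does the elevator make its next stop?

Current floor: 14, direction: up
Requests above: []
Requests below: [1, 2, 6]
Moving up but no requests above → reverse; nearest below is max([1, 2, 6]) = 6

Answer: 6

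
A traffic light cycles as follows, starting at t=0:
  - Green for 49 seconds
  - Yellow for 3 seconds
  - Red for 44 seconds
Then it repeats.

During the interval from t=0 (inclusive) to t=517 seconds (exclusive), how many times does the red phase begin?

Answer: 5

Derivation:
Cycle = 49+3+44 = 96s
red phase starts at t = k*96 + 52 for k=0,1,2,...
Need k*96+52 < 517 → k < 4.844
k ∈ {0, ..., 4} → 5 starts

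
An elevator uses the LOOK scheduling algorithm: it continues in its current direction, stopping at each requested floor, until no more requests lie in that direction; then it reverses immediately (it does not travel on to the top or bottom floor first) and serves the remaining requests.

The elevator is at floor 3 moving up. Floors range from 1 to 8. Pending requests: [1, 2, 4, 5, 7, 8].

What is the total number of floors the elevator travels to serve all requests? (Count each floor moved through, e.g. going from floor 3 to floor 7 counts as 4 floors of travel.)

Answer: 12

Derivation:
Start at floor 3 moving up, LOOK stop order: [4, 5, 7, 8, 2, 1]
  3 → 4: |4-3| = 1, total = 1
  4 → 5: |5-4| = 1, total = 2
  5 → 7: |7-5| = 2, total = 4
  7 → 8: |8-7| = 1, total = 5
  8 → 2: |2-8| = 6, total = 11
  2 → 1: |1-2| = 1, total = 12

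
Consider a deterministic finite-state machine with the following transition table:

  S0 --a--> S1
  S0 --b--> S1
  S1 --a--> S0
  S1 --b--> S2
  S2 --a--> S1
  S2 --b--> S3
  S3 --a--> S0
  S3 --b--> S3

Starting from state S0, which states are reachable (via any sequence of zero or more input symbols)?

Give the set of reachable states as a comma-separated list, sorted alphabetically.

Answer: S0, S1, S2, S3

Derivation:
BFS from S0:
  visit S0: S0--a-->S1 (new), S0--b-->S1 (seen)
  visit S1: S1--a-->S0 (seen), S1--b-->S2 (new)
  visit S2: S2--a-->S1 (seen), S2--b-->S3 (new)
  visit S3: S3--a-->S0 (seen), S3--b-->S3 (seen)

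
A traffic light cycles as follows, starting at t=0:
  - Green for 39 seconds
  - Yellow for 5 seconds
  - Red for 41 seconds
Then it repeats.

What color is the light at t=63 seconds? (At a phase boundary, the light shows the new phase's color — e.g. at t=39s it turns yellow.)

Cycle length = 39 + 5 + 41 = 85s
t = 63, phase_t = 63 mod 85 = 63
63 >= 44 → RED

Answer: red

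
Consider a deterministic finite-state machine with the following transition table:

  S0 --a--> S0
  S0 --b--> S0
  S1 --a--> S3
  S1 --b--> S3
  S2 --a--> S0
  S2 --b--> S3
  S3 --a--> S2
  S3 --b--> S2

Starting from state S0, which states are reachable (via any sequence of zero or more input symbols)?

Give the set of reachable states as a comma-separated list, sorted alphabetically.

BFS from S0:
  visit S0: S0--a-->S0 (seen), S0--b-->S0 (seen)

Answer: S0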